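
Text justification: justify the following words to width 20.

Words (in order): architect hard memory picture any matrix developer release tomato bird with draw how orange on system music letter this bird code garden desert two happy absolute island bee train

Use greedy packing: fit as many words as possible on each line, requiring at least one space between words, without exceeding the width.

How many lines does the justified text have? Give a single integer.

Answer: 10

Derivation:
Line 1: ['architect', 'hard'] (min_width=14, slack=6)
Line 2: ['memory', 'picture', 'any'] (min_width=18, slack=2)
Line 3: ['matrix', 'developer'] (min_width=16, slack=4)
Line 4: ['release', 'tomato', 'bird'] (min_width=19, slack=1)
Line 5: ['with', 'draw', 'how', 'orange'] (min_width=20, slack=0)
Line 6: ['on', 'system', 'music'] (min_width=15, slack=5)
Line 7: ['letter', 'this', 'bird'] (min_width=16, slack=4)
Line 8: ['code', 'garden', 'desert'] (min_width=18, slack=2)
Line 9: ['two', 'happy', 'absolute'] (min_width=18, slack=2)
Line 10: ['island', 'bee', 'train'] (min_width=16, slack=4)
Total lines: 10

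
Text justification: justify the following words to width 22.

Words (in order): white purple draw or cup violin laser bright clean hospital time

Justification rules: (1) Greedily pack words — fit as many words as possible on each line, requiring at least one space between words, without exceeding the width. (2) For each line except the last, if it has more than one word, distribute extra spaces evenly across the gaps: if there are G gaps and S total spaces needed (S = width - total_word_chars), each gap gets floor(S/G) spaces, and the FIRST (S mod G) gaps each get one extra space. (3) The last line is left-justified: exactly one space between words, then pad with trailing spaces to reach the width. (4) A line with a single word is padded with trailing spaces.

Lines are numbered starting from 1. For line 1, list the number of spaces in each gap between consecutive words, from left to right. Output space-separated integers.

Line 1: ['white', 'purple', 'draw', 'or'] (min_width=20, slack=2)
Line 2: ['cup', 'violin', 'laser'] (min_width=16, slack=6)
Line 3: ['bright', 'clean', 'hospital'] (min_width=21, slack=1)
Line 4: ['time'] (min_width=4, slack=18)

Answer: 2 2 1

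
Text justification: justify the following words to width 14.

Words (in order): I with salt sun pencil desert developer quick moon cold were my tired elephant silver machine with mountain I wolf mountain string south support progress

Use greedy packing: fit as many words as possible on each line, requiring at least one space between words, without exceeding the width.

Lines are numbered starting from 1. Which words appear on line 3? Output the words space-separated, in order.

Answer: desert

Derivation:
Line 1: ['I', 'with', 'salt'] (min_width=11, slack=3)
Line 2: ['sun', 'pencil'] (min_width=10, slack=4)
Line 3: ['desert'] (min_width=6, slack=8)
Line 4: ['developer'] (min_width=9, slack=5)
Line 5: ['quick', 'moon'] (min_width=10, slack=4)
Line 6: ['cold', 'were', 'my'] (min_width=12, slack=2)
Line 7: ['tired', 'elephant'] (min_width=14, slack=0)
Line 8: ['silver', 'machine'] (min_width=14, slack=0)
Line 9: ['with', 'mountain'] (min_width=13, slack=1)
Line 10: ['I', 'wolf'] (min_width=6, slack=8)
Line 11: ['mountain'] (min_width=8, slack=6)
Line 12: ['string', 'south'] (min_width=12, slack=2)
Line 13: ['support'] (min_width=7, slack=7)
Line 14: ['progress'] (min_width=8, slack=6)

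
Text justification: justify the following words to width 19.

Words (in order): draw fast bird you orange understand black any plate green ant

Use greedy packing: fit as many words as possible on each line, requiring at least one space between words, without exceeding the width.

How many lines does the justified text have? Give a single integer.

Line 1: ['draw', 'fast', 'bird', 'you'] (min_width=18, slack=1)
Line 2: ['orange', 'understand'] (min_width=17, slack=2)
Line 3: ['black', 'any', 'plate'] (min_width=15, slack=4)
Line 4: ['green', 'ant'] (min_width=9, slack=10)
Total lines: 4

Answer: 4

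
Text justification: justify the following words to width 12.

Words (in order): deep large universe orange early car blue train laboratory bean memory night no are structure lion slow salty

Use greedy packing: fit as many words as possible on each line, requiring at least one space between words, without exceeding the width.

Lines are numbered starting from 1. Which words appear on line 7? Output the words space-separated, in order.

Line 1: ['deep', 'large'] (min_width=10, slack=2)
Line 2: ['universe'] (min_width=8, slack=4)
Line 3: ['orange', 'early'] (min_width=12, slack=0)
Line 4: ['car', 'blue'] (min_width=8, slack=4)
Line 5: ['train'] (min_width=5, slack=7)
Line 6: ['laboratory'] (min_width=10, slack=2)
Line 7: ['bean', 'memory'] (min_width=11, slack=1)
Line 8: ['night', 'no', 'are'] (min_width=12, slack=0)
Line 9: ['structure'] (min_width=9, slack=3)
Line 10: ['lion', 'slow'] (min_width=9, slack=3)
Line 11: ['salty'] (min_width=5, slack=7)

Answer: bean memory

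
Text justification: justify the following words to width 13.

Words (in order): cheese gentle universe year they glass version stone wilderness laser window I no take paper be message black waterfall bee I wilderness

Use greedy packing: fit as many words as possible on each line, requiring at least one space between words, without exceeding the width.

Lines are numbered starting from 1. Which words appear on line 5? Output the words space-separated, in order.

Answer: wilderness

Derivation:
Line 1: ['cheese', 'gentle'] (min_width=13, slack=0)
Line 2: ['universe', 'year'] (min_width=13, slack=0)
Line 3: ['they', 'glass'] (min_width=10, slack=3)
Line 4: ['version', 'stone'] (min_width=13, slack=0)
Line 5: ['wilderness'] (min_width=10, slack=3)
Line 6: ['laser', 'window'] (min_width=12, slack=1)
Line 7: ['I', 'no', 'take'] (min_width=9, slack=4)
Line 8: ['paper', 'be'] (min_width=8, slack=5)
Line 9: ['message', 'black'] (min_width=13, slack=0)
Line 10: ['waterfall', 'bee'] (min_width=13, slack=0)
Line 11: ['I', 'wilderness'] (min_width=12, slack=1)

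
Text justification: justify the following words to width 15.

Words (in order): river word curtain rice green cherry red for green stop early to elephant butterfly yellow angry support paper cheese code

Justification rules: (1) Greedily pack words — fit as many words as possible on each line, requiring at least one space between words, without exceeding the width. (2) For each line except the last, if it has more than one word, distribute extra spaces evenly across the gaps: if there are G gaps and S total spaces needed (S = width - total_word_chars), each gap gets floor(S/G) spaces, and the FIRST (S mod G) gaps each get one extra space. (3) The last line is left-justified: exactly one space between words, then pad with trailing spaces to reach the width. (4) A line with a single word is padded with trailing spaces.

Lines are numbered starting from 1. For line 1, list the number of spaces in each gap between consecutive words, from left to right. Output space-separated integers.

Line 1: ['river', 'word'] (min_width=10, slack=5)
Line 2: ['curtain', 'rice'] (min_width=12, slack=3)
Line 3: ['green', 'cherry'] (min_width=12, slack=3)
Line 4: ['red', 'for', 'green'] (min_width=13, slack=2)
Line 5: ['stop', 'early', 'to'] (min_width=13, slack=2)
Line 6: ['elephant'] (min_width=8, slack=7)
Line 7: ['butterfly'] (min_width=9, slack=6)
Line 8: ['yellow', 'angry'] (min_width=12, slack=3)
Line 9: ['support', 'paper'] (min_width=13, slack=2)
Line 10: ['cheese', 'code'] (min_width=11, slack=4)

Answer: 6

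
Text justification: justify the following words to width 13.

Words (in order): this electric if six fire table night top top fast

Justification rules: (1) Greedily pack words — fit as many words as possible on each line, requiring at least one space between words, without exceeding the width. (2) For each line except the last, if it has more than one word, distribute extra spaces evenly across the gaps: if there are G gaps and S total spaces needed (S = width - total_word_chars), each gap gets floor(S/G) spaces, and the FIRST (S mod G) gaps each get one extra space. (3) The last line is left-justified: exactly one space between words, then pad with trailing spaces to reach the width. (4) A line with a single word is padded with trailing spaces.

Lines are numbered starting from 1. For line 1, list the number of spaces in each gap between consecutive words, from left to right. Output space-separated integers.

Answer: 1

Derivation:
Line 1: ['this', 'electric'] (min_width=13, slack=0)
Line 2: ['if', 'six', 'fire'] (min_width=11, slack=2)
Line 3: ['table', 'night'] (min_width=11, slack=2)
Line 4: ['top', 'top', 'fast'] (min_width=12, slack=1)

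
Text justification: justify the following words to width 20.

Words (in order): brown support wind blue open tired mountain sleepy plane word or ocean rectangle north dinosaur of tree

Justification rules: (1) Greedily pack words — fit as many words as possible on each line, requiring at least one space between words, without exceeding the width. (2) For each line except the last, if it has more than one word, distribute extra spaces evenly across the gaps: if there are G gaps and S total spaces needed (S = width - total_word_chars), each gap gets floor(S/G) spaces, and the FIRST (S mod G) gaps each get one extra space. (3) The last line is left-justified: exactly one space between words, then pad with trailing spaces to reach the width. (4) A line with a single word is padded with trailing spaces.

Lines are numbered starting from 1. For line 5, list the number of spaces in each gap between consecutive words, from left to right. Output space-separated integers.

Line 1: ['brown', 'support', 'wind'] (min_width=18, slack=2)
Line 2: ['blue', 'open', 'tired'] (min_width=15, slack=5)
Line 3: ['mountain', 'sleepy'] (min_width=15, slack=5)
Line 4: ['plane', 'word', 'or', 'ocean'] (min_width=19, slack=1)
Line 5: ['rectangle', 'north'] (min_width=15, slack=5)
Line 6: ['dinosaur', 'of', 'tree'] (min_width=16, slack=4)

Answer: 6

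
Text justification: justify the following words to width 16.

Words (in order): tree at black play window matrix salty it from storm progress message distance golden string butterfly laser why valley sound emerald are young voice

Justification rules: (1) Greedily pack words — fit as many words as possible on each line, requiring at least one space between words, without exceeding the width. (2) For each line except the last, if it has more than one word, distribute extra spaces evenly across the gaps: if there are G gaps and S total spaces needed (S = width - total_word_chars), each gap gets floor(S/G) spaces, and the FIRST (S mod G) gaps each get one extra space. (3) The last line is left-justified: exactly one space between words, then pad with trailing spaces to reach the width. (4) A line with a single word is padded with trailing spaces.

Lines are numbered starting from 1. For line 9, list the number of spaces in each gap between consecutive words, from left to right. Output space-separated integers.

Line 1: ['tree', 'at', 'black'] (min_width=13, slack=3)
Line 2: ['play', 'window'] (min_width=11, slack=5)
Line 3: ['matrix', 'salty', 'it'] (min_width=15, slack=1)
Line 4: ['from', 'storm'] (min_width=10, slack=6)
Line 5: ['progress', 'message'] (min_width=16, slack=0)
Line 6: ['distance', 'golden'] (min_width=15, slack=1)
Line 7: ['string', 'butterfly'] (min_width=16, slack=0)
Line 8: ['laser', 'why', 'valley'] (min_width=16, slack=0)
Line 9: ['sound', 'emerald'] (min_width=13, slack=3)
Line 10: ['are', 'young', 'voice'] (min_width=15, slack=1)

Answer: 4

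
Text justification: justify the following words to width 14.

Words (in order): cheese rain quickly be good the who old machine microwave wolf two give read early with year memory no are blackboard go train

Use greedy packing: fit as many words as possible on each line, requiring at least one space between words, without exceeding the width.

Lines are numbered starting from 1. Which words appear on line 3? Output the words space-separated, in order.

Answer: good the who

Derivation:
Line 1: ['cheese', 'rain'] (min_width=11, slack=3)
Line 2: ['quickly', 'be'] (min_width=10, slack=4)
Line 3: ['good', 'the', 'who'] (min_width=12, slack=2)
Line 4: ['old', 'machine'] (min_width=11, slack=3)
Line 5: ['microwave', 'wolf'] (min_width=14, slack=0)
Line 6: ['two', 'give', 'read'] (min_width=13, slack=1)
Line 7: ['early', 'with'] (min_width=10, slack=4)
Line 8: ['year', 'memory', 'no'] (min_width=14, slack=0)
Line 9: ['are', 'blackboard'] (min_width=14, slack=0)
Line 10: ['go', 'train'] (min_width=8, slack=6)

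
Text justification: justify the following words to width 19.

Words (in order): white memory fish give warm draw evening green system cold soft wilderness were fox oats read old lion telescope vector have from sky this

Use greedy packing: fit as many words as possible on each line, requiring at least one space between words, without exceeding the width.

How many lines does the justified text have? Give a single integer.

Answer: 8

Derivation:
Line 1: ['white', 'memory', 'fish'] (min_width=17, slack=2)
Line 2: ['give', 'warm', 'draw'] (min_width=14, slack=5)
Line 3: ['evening', 'green'] (min_width=13, slack=6)
Line 4: ['system', 'cold', 'soft'] (min_width=16, slack=3)
Line 5: ['wilderness', 'were', 'fox'] (min_width=19, slack=0)
Line 6: ['oats', 'read', 'old', 'lion'] (min_width=18, slack=1)
Line 7: ['telescope', 'vector'] (min_width=16, slack=3)
Line 8: ['have', 'from', 'sky', 'this'] (min_width=18, slack=1)
Total lines: 8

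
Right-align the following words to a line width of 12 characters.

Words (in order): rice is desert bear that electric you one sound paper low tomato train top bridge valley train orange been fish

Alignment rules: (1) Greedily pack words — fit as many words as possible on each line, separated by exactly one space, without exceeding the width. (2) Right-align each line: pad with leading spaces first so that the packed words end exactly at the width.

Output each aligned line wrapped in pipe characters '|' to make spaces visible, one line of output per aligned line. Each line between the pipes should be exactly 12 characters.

Line 1: ['rice', 'is'] (min_width=7, slack=5)
Line 2: ['desert', 'bear'] (min_width=11, slack=1)
Line 3: ['that'] (min_width=4, slack=8)
Line 4: ['electric', 'you'] (min_width=12, slack=0)
Line 5: ['one', 'sound'] (min_width=9, slack=3)
Line 6: ['paper', 'low'] (min_width=9, slack=3)
Line 7: ['tomato', 'train'] (min_width=12, slack=0)
Line 8: ['top', 'bridge'] (min_width=10, slack=2)
Line 9: ['valley', 'train'] (min_width=12, slack=0)
Line 10: ['orange', 'been'] (min_width=11, slack=1)
Line 11: ['fish'] (min_width=4, slack=8)

Answer: |     rice is|
| desert bear|
|        that|
|electric you|
|   one sound|
|   paper low|
|tomato train|
|  top bridge|
|valley train|
| orange been|
|        fish|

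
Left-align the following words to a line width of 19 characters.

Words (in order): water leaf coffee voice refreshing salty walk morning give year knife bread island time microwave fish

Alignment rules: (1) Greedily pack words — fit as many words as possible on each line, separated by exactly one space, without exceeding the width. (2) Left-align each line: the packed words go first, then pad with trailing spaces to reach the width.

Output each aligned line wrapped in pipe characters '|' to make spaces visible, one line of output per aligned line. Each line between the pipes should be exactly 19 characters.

Answer: |water leaf coffee  |
|voice refreshing   |
|salty walk morning |
|give year knife    |
|bread island time  |
|microwave fish     |

Derivation:
Line 1: ['water', 'leaf', 'coffee'] (min_width=17, slack=2)
Line 2: ['voice', 'refreshing'] (min_width=16, slack=3)
Line 3: ['salty', 'walk', 'morning'] (min_width=18, slack=1)
Line 4: ['give', 'year', 'knife'] (min_width=15, slack=4)
Line 5: ['bread', 'island', 'time'] (min_width=17, slack=2)
Line 6: ['microwave', 'fish'] (min_width=14, slack=5)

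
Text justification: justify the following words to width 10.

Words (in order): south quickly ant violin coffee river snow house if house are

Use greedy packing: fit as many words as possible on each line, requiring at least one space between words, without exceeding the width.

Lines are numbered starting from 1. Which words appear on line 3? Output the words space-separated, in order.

Answer: ant violin

Derivation:
Line 1: ['south'] (min_width=5, slack=5)
Line 2: ['quickly'] (min_width=7, slack=3)
Line 3: ['ant', 'violin'] (min_width=10, slack=0)
Line 4: ['coffee'] (min_width=6, slack=4)
Line 5: ['river', 'snow'] (min_width=10, slack=0)
Line 6: ['house', 'if'] (min_width=8, slack=2)
Line 7: ['house', 'are'] (min_width=9, slack=1)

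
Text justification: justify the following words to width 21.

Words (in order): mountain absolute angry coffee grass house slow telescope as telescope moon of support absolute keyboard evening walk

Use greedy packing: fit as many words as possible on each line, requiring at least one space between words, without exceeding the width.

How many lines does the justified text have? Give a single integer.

Answer: 6

Derivation:
Line 1: ['mountain', 'absolute'] (min_width=17, slack=4)
Line 2: ['angry', 'coffee', 'grass'] (min_width=18, slack=3)
Line 3: ['house', 'slow', 'telescope'] (min_width=20, slack=1)
Line 4: ['as', 'telescope', 'moon', 'of'] (min_width=20, slack=1)
Line 5: ['support', 'absolute'] (min_width=16, slack=5)
Line 6: ['keyboard', 'evening', 'walk'] (min_width=21, slack=0)
Total lines: 6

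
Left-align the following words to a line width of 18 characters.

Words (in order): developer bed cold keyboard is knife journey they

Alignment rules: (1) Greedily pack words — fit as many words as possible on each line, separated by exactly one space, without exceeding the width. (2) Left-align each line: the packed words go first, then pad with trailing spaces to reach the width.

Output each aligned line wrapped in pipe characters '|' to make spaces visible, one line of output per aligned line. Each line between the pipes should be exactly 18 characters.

Line 1: ['developer', 'bed', 'cold'] (min_width=18, slack=0)
Line 2: ['keyboard', 'is', 'knife'] (min_width=17, slack=1)
Line 3: ['journey', 'they'] (min_width=12, slack=6)

Answer: |developer bed cold|
|keyboard is knife |
|journey they      |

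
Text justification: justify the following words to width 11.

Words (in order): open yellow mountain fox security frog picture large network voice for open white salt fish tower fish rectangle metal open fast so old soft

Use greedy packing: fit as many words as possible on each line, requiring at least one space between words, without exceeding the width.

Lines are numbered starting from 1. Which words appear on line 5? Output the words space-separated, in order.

Line 1: ['open', 'yellow'] (min_width=11, slack=0)
Line 2: ['mountain'] (min_width=8, slack=3)
Line 3: ['fox'] (min_width=3, slack=8)
Line 4: ['security'] (min_width=8, slack=3)
Line 5: ['frog'] (min_width=4, slack=7)
Line 6: ['picture'] (min_width=7, slack=4)
Line 7: ['large'] (min_width=5, slack=6)
Line 8: ['network'] (min_width=7, slack=4)
Line 9: ['voice', 'for'] (min_width=9, slack=2)
Line 10: ['open', 'white'] (min_width=10, slack=1)
Line 11: ['salt', 'fish'] (min_width=9, slack=2)
Line 12: ['tower', 'fish'] (min_width=10, slack=1)
Line 13: ['rectangle'] (min_width=9, slack=2)
Line 14: ['metal', 'open'] (min_width=10, slack=1)
Line 15: ['fast', 'so', 'old'] (min_width=11, slack=0)
Line 16: ['soft'] (min_width=4, slack=7)

Answer: frog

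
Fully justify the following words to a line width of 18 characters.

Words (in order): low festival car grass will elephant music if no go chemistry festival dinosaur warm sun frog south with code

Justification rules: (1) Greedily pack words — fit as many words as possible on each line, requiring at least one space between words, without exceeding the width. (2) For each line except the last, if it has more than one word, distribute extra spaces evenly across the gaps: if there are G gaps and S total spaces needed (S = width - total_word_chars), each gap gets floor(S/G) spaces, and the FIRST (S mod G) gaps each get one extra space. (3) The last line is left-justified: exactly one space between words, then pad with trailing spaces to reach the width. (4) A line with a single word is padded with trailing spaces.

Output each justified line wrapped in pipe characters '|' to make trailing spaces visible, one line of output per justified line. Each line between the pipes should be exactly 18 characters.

Line 1: ['low', 'festival', 'car'] (min_width=16, slack=2)
Line 2: ['grass', 'will'] (min_width=10, slack=8)
Line 3: ['elephant', 'music', 'if'] (min_width=17, slack=1)
Line 4: ['no', 'go', 'chemistry'] (min_width=15, slack=3)
Line 5: ['festival', 'dinosaur'] (min_width=17, slack=1)
Line 6: ['warm', 'sun', 'frog'] (min_width=13, slack=5)
Line 7: ['south', 'with', 'code'] (min_width=15, slack=3)

Answer: |low  festival  car|
|grass         will|
|elephant  music if|
|no   go  chemistry|
|festival  dinosaur|
|warm    sun   frog|
|south with code   |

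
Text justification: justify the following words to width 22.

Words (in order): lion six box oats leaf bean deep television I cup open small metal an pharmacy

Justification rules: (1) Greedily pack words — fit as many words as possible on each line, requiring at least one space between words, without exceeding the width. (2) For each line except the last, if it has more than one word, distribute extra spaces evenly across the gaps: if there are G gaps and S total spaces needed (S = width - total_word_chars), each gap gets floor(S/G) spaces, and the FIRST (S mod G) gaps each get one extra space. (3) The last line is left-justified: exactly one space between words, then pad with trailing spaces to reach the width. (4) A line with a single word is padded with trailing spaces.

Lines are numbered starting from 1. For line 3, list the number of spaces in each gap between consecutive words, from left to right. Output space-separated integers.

Line 1: ['lion', 'six', 'box', 'oats', 'leaf'] (min_width=22, slack=0)
Line 2: ['bean', 'deep', 'television', 'I'] (min_width=22, slack=0)
Line 3: ['cup', 'open', 'small', 'metal'] (min_width=20, slack=2)
Line 4: ['an', 'pharmacy'] (min_width=11, slack=11)

Answer: 2 2 1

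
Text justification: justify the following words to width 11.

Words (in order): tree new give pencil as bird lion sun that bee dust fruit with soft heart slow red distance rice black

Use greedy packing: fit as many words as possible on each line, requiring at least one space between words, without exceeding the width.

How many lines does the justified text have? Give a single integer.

Line 1: ['tree', 'new'] (min_width=8, slack=3)
Line 2: ['give', 'pencil'] (min_width=11, slack=0)
Line 3: ['as', 'bird'] (min_width=7, slack=4)
Line 4: ['lion', 'sun'] (min_width=8, slack=3)
Line 5: ['that', 'bee'] (min_width=8, slack=3)
Line 6: ['dust', 'fruit'] (min_width=10, slack=1)
Line 7: ['with', 'soft'] (min_width=9, slack=2)
Line 8: ['heart', 'slow'] (min_width=10, slack=1)
Line 9: ['red'] (min_width=3, slack=8)
Line 10: ['distance'] (min_width=8, slack=3)
Line 11: ['rice', 'black'] (min_width=10, slack=1)
Total lines: 11

Answer: 11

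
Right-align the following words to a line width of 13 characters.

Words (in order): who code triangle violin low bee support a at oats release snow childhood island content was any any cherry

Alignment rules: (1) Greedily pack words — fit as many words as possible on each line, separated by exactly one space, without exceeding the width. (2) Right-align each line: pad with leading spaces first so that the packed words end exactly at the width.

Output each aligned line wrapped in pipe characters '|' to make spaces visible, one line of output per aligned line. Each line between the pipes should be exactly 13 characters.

Answer: |     who code|
|     triangle|
|   violin low|
|bee support a|
|      at oats|
| release snow|
|    childhood|
|       island|
|  content was|
|      any any|
|       cherry|

Derivation:
Line 1: ['who', 'code'] (min_width=8, slack=5)
Line 2: ['triangle'] (min_width=8, slack=5)
Line 3: ['violin', 'low'] (min_width=10, slack=3)
Line 4: ['bee', 'support', 'a'] (min_width=13, slack=0)
Line 5: ['at', 'oats'] (min_width=7, slack=6)
Line 6: ['release', 'snow'] (min_width=12, slack=1)
Line 7: ['childhood'] (min_width=9, slack=4)
Line 8: ['island'] (min_width=6, slack=7)
Line 9: ['content', 'was'] (min_width=11, slack=2)
Line 10: ['any', 'any'] (min_width=7, slack=6)
Line 11: ['cherry'] (min_width=6, slack=7)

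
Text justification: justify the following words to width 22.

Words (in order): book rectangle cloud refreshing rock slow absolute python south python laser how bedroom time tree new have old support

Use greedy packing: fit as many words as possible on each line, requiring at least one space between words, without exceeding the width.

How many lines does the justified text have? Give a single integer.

Answer: 6

Derivation:
Line 1: ['book', 'rectangle', 'cloud'] (min_width=20, slack=2)
Line 2: ['refreshing', 'rock', 'slow'] (min_width=20, slack=2)
Line 3: ['absolute', 'python', 'south'] (min_width=21, slack=1)
Line 4: ['python', 'laser', 'how'] (min_width=16, slack=6)
Line 5: ['bedroom', 'time', 'tree', 'new'] (min_width=21, slack=1)
Line 6: ['have', 'old', 'support'] (min_width=16, slack=6)
Total lines: 6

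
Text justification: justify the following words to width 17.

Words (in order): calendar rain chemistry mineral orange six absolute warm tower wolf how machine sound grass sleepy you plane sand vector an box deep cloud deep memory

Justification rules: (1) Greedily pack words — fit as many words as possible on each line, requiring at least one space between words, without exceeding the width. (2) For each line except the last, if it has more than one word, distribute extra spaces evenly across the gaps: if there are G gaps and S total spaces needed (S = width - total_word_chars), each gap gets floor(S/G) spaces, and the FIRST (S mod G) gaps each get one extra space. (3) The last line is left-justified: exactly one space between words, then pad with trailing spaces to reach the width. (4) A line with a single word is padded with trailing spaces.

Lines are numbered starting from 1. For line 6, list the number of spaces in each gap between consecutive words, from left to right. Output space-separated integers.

Answer: 5

Derivation:
Line 1: ['calendar', 'rain'] (min_width=13, slack=4)
Line 2: ['chemistry', 'mineral'] (min_width=17, slack=0)
Line 3: ['orange', 'six'] (min_width=10, slack=7)
Line 4: ['absolute', 'warm'] (min_width=13, slack=4)
Line 5: ['tower', 'wolf', 'how'] (min_width=14, slack=3)
Line 6: ['machine', 'sound'] (min_width=13, slack=4)
Line 7: ['grass', 'sleepy', 'you'] (min_width=16, slack=1)
Line 8: ['plane', 'sand', 'vector'] (min_width=17, slack=0)
Line 9: ['an', 'box', 'deep', 'cloud'] (min_width=17, slack=0)
Line 10: ['deep', 'memory'] (min_width=11, slack=6)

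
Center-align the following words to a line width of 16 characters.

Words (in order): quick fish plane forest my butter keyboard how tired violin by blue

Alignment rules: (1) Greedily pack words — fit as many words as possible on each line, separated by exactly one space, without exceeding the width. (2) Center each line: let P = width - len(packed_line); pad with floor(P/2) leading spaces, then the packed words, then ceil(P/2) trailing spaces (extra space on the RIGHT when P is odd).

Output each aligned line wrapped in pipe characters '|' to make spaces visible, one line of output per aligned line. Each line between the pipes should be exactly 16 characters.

Answer: |quick fish plane|
|forest my butter|
|  keyboard how  |
|tired violin by |
|      blue      |

Derivation:
Line 1: ['quick', 'fish', 'plane'] (min_width=16, slack=0)
Line 2: ['forest', 'my', 'butter'] (min_width=16, slack=0)
Line 3: ['keyboard', 'how'] (min_width=12, slack=4)
Line 4: ['tired', 'violin', 'by'] (min_width=15, slack=1)
Line 5: ['blue'] (min_width=4, slack=12)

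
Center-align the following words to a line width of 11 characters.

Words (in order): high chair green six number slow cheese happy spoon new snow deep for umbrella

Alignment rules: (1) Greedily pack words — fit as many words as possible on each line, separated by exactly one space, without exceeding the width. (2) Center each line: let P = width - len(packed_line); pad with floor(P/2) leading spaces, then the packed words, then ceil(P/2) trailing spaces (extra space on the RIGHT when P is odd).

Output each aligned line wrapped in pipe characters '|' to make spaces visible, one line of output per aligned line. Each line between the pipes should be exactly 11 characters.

Line 1: ['high', 'chair'] (min_width=10, slack=1)
Line 2: ['green', 'six'] (min_width=9, slack=2)
Line 3: ['number', 'slow'] (min_width=11, slack=0)
Line 4: ['cheese'] (min_width=6, slack=5)
Line 5: ['happy', 'spoon'] (min_width=11, slack=0)
Line 6: ['new', 'snow'] (min_width=8, slack=3)
Line 7: ['deep', 'for'] (min_width=8, slack=3)
Line 8: ['umbrella'] (min_width=8, slack=3)

Answer: |high chair |
| green six |
|number slow|
|  cheese   |
|happy spoon|
| new snow  |
| deep for  |
| umbrella  |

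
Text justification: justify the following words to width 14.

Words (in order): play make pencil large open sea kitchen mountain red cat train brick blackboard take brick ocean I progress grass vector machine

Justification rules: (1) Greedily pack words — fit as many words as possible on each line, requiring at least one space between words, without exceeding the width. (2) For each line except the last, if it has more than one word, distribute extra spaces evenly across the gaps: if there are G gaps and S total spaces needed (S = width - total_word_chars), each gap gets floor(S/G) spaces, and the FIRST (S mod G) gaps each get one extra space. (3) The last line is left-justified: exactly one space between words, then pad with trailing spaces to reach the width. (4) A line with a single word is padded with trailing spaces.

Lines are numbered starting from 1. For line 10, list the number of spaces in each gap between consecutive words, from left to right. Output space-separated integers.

Line 1: ['play', 'make'] (min_width=9, slack=5)
Line 2: ['pencil', 'large'] (min_width=12, slack=2)
Line 3: ['open', 'sea'] (min_width=8, slack=6)
Line 4: ['kitchen'] (min_width=7, slack=7)
Line 5: ['mountain', 'red'] (min_width=12, slack=2)
Line 6: ['cat', 'train'] (min_width=9, slack=5)
Line 7: ['brick'] (min_width=5, slack=9)
Line 8: ['blackboard'] (min_width=10, slack=4)
Line 9: ['take', 'brick'] (min_width=10, slack=4)
Line 10: ['ocean', 'I'] (min_width=7, slack=7)
Line 11: ['progress', 'grass'] (min_width=14, slack=0)
Line 12: ['vector', 'machine'] (min_width=14, slack=0)

Answer: 8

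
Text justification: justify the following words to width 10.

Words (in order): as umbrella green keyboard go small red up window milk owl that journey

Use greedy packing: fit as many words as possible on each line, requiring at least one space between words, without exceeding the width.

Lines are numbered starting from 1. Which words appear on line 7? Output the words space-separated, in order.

Answer: window

Derivation:
Line 1: ['as'] (min_width=2, slack=8)
Line 2: ['umbrella'] (min_width=8, slack=2)
Line 3: ['green'] (min_width=5, slack=5)
Line 4: ['keyboard'] (min_width=8, slack=2)
Line 5: ['go', 'small'] (min_width=8, slack=2)
Line 6: ['red', 'up'] (min_width=6, slack=4)
Line 7: ['window'] (min_width=6, slack=4)
Line 8: ['milk', 'owl'] (min_width=8, slack=2)
Line 9: ['that'] (min_width=4, slack=6)
Line 10: ['journey'] (min_width=7, slack=3)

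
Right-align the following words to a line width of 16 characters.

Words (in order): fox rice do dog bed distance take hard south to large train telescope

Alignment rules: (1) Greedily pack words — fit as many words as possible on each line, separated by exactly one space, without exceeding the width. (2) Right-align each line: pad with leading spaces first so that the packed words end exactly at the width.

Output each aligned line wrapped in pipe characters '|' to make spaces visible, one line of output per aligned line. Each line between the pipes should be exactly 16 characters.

Line 1: ['fox', 'rice', 'do', 'dog'] (min_width=15, slack=1)
Line 2: ['bed', 'distance'] (min_width=12, slack=4)
Line 3: ['take', 'hard', 'south'] (min_width=15, slack=1)
Line 4: ['to', 'large', 'train'] (min_width=14, slack=2)
Line 5: ['telescope'] (min_width=9, slack=7)

Answer: | fox rice do dog|
|    bed distance|
| take hard south|
|  to large train|
|       telescope|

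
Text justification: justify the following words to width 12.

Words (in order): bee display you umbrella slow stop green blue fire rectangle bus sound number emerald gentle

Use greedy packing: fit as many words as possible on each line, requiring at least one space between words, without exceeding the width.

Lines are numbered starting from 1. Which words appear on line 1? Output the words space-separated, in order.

Answer: bee display

Derivation:
Line 1: ['bee', 'display'] (min_width=11, slack=1)
Line 2: ['you', 'umbrella'] (min_width=12, slack=0)
Line 3: ['slow', 'stop'] (min_width=9, slack=3)
Line 4: ['green', 'blue'] (min_width=10, slack=2)
Line 5: ['fire'] (min_width=4, slack=8)
Line 6: ['rectangle'] (min_width=9, slack=3)
Line 7: ['bus', 'sound'] (min_width=9, slack=3)
Line 8: ['number'] (min_width=6, slack=6)
Line 9: ['emerald'] (min_width=7, slack=5)
Line 10: ['gentle'] (min_width=6, slack=6)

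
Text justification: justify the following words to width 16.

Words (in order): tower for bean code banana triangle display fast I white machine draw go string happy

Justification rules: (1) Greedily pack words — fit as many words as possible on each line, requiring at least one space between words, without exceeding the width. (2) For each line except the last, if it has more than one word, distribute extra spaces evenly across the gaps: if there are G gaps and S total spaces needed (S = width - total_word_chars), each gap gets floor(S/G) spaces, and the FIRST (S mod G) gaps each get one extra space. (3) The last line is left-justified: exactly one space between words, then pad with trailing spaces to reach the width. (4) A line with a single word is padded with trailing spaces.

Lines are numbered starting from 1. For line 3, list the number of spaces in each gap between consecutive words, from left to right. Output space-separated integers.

Answer: 1

Derivation:
Line 1: ['tower', 'for', 'bean'] (min_width=14, slack=2)
Line 2: ['code', 'banana'] (min_width=11, slack=5)
Line 3: ['triangle', 'display'] (min_width=16, slack=0)
Line 4: ['fast', 'I', 'white'] (min_width=12, slack=4)
Line 5: ['machine', 'draw', 'go'] (min_width=15, slack=1)
Line 6: ['string', 'happy'] (min_width=12, slack=4)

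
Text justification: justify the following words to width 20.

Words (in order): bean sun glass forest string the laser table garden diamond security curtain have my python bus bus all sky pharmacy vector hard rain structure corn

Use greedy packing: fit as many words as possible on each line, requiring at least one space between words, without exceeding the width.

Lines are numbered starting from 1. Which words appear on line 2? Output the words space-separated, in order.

Answer: forest string the

Derivation:
Line 1: ['bean', 'sun', 'glass'] (min_width=14, slack=6)
Line 2: ['forest', 'string', 'the'] (min_width=17, slack=3)
Line 3: ['laser', 'table', 'garden'] (min_width=18, slack=2)
Line 4: ['diamond', 'security'] (min_width=16, slack=4)
Line 5: ['curtain', 'have', 'my'] (min_width=15, slack=5)
Line 6: ['python', 'bus', 'bus', 'all'] (min_width=18, slack=2)
Line 7: ['sky', 'pharmacy', 'vector'] (min_width=19, slack=1)
Line 8: ['hard', 'rain', 'structure'] (min_width=19, slack=1)
Line 9: ['corn'] (min_width=4, slack=16)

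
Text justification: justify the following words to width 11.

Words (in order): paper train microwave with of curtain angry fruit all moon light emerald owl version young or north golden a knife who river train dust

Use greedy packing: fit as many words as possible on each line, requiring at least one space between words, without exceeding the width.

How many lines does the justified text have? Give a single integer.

Line 1: ['paper', 'train'] (min_width=11, slack=0)
Line 2: ['microwave'] (min_width=9, slack=2)
Line 3: ['with', 'of'] (min_width=7, slack=4)
Line 4: ['curtain'] (min_width=7, slack=4)
Line 5: ['angry', 'fruit'] (min_width=11, slack=0)
Line 6: ['all', 'moon'] (min_width=8, slack=3)
Line 7: ['light'] (min_width=5, slack=6)
Line 8: ['emerald', 'owl'] (min_width=11, slack=0)
Line 9: ['version'] (min_width=7, slack=4)
Line 10: ['young', 'or'] (min_width=8, slack=3)
Line 11: ['north'] (min_width=5, slack=6)
Line 12: ['golden', 'a'] (min_width=8, slack=3)
Line 13: ['knife', 'who'] (min_width=9, slack=2)
Line 14: ['river', 'train'] (min_width=11, slack=0)
Line 15: ['dust'] (min_width=4, slack=7)
Total lines: 15

Answer: 15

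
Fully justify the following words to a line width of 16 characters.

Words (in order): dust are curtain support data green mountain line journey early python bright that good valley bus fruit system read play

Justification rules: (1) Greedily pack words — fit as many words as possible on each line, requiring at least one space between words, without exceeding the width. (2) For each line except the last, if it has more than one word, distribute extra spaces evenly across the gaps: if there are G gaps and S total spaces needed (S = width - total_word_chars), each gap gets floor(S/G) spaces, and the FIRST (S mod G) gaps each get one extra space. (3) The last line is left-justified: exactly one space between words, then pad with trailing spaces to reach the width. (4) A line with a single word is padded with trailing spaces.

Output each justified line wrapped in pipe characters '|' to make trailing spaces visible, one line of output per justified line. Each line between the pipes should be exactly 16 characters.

Line 1: ['dust', 'are', 'curtain'] (min_width=16, slack=0)
Line 2: ['support', 'data'] (min_width=12, slack=4)
Line 3: ['green', 'mountain'] (min_width=14, slack=2)
Line 4: ['line', 'journey'] (min_width=12, slack=4)
Line 5: ['early', 'python'] (min_width=12, slack=4)
Line 6: ['bright', 'that', 'good'] (min_width=16, slack=0)
Line 7: ['valley', 'bus', 'fruit'] (min_width=16, slack=0)
Line 8: ['system', 'read', 'play'] (min_width=16, slack=0)

Answer: |dust are curtain|
|support     data|
|green   mountain|
|line     journey|
|early     python|
|bright that good|
|valley bus fruit|
|system read play|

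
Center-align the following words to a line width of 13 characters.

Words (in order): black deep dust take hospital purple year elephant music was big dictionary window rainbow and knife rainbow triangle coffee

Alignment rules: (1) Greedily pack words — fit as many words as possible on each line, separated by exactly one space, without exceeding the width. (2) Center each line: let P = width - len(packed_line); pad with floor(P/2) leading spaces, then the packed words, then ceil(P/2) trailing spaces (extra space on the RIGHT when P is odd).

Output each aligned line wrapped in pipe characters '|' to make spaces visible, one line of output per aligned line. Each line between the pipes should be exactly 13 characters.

Answer: | black deep  |
|  dust take  |
|  hospital   |
| purple year |
|  elephant   |
|music was big|
| dictionary  |
|   window    |
| rainbow and |
|knife rainbow|
|  triangle   |
|   coffee    |

Derivation:
Line 1: ['black', 'deep'] (min_width=10, slack=3)
Line 2: ['dust', 'take'] (min_width=9, slack=4)
Line 3: ['hospital'] (min_width=8, slack=5)
Line 4: ['purple', 'year'] (min_width=11, slack=2)
Line 5: ['elephant'] (min_width=8, slack=5)
Line 6: ['music', 'was', 'big'] (min_width=13, slack=0)
Line 7: ['dictionary'] (min_width=10, slack=3)
Line 8: ['window'] (min_width=6, slack=7)
Line 9: ['rainbow', 'and'] (min_width=11, slack=2)
Line 10: ['knife', 'rainbow'] (min_width=13, slack=0)
Line 11: ['triangle'] (min_width=8, slack=5)
Line 12: ['coffee'] (min_width=6, slack=7)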